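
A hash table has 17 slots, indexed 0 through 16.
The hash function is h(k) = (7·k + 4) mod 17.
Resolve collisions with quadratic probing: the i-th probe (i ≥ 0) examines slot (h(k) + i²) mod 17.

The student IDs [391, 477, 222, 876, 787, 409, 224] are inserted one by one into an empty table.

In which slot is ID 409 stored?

15

391: h=4 -> slot 4
477: h=11 -> slot 11
222: h=11, probe 11,12 -> slot 12
876: h=16 -> slot 16
787: h=5 -> slot 5
409: h=11, probe 11,12,15 -> slot 15
224: h=8 -> slot 8
Table: [—, —, —, —, 391, 787, —, —, 224, —, —, 477, 222, —, —, 409, 876]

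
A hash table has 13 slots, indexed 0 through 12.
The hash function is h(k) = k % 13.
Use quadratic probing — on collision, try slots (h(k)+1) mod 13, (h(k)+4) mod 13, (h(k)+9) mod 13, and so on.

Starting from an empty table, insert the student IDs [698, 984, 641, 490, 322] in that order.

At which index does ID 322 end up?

11

698: h=9 -> slot 9
984: h=9, probe 9,10 -> slot 10
641: h=4 -> slot 4
490: h=9, probe 9,10,0 -> slot 0
322: h=10, probe 10,11 -> slot 11
Table: [490, -, -, -, 641, -, -, -, -, 698, 984, 322, -]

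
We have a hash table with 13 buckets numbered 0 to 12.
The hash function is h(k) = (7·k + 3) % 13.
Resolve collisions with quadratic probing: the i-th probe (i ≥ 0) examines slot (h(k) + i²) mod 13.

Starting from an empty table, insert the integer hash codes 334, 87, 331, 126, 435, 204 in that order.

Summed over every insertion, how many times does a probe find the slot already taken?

7

334: h=1 => slot 1
87: h=1, probe 1,2 => slot 2
331: h=6 => slot 6
126: h=1, probe 1,2,5 => slot 5
435: h=6, probe 6,7 => slot 7
204: h=1, probe 1,2,5,10 => slot 10
Table: [., 334, 87, ., ., 126, 331, 435, ., ., 204, ., .]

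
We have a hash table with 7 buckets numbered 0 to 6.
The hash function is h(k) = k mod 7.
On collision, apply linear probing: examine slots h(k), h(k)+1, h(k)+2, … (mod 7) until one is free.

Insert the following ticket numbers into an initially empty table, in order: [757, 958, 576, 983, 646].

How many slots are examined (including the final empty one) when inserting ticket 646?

3

Insert 757: h=1, slot 1 empty → index 1.
Insert 958: h=6, slot 6 empty → index 6.
Insert 576: h=2, slot 2 empty → index 2.
Insert 983: h=3, slot 3 empty → index 3.
Insert 646: h=2, slots 2,3 occupied → index 4.
Table: [., 757, 576, 983, 646, ., 958]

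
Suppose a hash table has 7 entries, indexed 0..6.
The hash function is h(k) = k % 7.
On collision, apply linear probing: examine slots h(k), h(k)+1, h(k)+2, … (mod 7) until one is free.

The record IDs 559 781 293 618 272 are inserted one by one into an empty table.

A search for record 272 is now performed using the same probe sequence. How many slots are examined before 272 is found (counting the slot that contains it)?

559: h=6 -> slot 6
781: h=4 -> slot 4
293: h=6, probe 6,0 -> slot 0
618: h=2 -> slot 2
272: h=6, probe 6,0,1 -> slot 1
Table: [293, 272, 618, _, 781, _, 559]
Lookup 272: h=6, probe 6,0,1 → found at 1.

3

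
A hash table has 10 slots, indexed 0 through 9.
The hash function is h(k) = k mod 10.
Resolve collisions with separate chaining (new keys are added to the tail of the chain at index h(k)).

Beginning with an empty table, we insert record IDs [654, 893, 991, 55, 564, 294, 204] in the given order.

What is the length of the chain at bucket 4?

4

Insert 654: h=4, bucket 4 empty -> new chain.
Insert 893: h=3, bucket 3 empty -> new chain.
Insert 991: h=1, bucket 1 empty -> new chain.
Insert 55: h=5, bucket 5 empty -> new chain.
Insert 564: h=4, bucket 4 nonempty -> append to chain.
Insert 294: h=4, bucket 4 nonempty -> append to chain.
Insert 204: h=4, bucket 4 nonempty -> append to chain.
Final buckets:
0: .
1: 991
2: .
3: 893
4: 654 -> 564 -> 294 -> 204
5: 55
6: .
7: .
8: .
9: .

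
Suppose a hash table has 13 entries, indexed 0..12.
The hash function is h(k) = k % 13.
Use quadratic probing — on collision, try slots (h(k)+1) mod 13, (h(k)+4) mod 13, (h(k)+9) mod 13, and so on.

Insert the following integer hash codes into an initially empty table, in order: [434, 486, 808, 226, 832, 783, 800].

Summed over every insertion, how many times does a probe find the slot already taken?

3

Insert 434: h=5, slot 5 empty → index 5.
Insert 486: h=5, slot 5 occupied → index 6.
Insert 808: h=2, slot 2 empty → index 2.
Insert 226: h=5, slots 5,6 occupied → index 9.
Insert 832: h=0, slot 0 empty → index 0.
Insert 783: h=3, slot 3 empty → index 3.
Insert 800: h=7, slot 7 empty → index 7.
Table: [832, ∅, 808, 783, ∅, 434, 486, 800, ∅, 226, ∅, ∅, ∅]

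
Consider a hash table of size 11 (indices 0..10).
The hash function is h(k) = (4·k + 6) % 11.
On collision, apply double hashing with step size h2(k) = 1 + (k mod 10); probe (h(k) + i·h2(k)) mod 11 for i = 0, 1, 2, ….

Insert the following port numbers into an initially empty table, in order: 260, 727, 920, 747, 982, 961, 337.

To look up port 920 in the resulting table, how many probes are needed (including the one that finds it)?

260: h=1 → slot 1
727: h=10 → slot 10
920: h=1, h2=1, probe 1,2 → slot 2
747: h=2, h2=8, probe 2,10,7 → slot 7
982: h=7, h2=3, probe 7,10,2,5 → slot 5
961: h=0 → slot 0
337: h=1, h2=8, probe 1,9 → slot 9
Table: [961, 260, 920, —, —, 982, —, 747, —, 337, 727]
Lookup 920: h=1, h2=1, probe 1,2 → found at 2.

2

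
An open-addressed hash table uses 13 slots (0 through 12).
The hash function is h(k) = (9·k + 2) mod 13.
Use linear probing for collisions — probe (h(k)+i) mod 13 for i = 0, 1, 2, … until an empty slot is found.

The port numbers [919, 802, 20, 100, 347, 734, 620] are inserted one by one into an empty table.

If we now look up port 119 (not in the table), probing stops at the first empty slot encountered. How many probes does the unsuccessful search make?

Insert 919: h=5, slot 5 empty -> index 5.
Insert 802: h=5, slot 5 occupied -> index 6.
Insert 20: h=0, slot 0 empty -> index 0.
Insert 100: h=5, slots 5,6 occupied -> index 7.
Insert 347: h=5, slots 5,6,7 occupied -> index 8.
Insert 734: h=4, slot 4 empty -> index 4.
Insert 620: h=5, slots 5,6,7,8 occupied -> index 9.
Table: [20, ∅, ∅, ∅, 734, 919, 802, 100, 347, 620, ∅, ∅, ∅]
Lookup 119: h=7, probe 7,8,9,10 → slot 10 empty, not found.

4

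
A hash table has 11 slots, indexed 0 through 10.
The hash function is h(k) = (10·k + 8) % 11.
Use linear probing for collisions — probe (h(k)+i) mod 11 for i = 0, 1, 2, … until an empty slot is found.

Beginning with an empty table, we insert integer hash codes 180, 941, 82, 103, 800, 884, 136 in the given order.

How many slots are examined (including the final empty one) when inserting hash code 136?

4

Insert 180: h=4, slot 4 empty → index 4.
Insert 941: h=2, slot 2 empty → index 2.
Insert 82: h=3, slot 3 empty → index 3.
Insert 103: h=4, slot 4 occupied → index 5.
Insert 800: h=0, slot 0 empty → index 0.
Insert 884: h=4, slots 4,5 occupied → index 6.
Insert 136: h=4, slots 4,5,6 occupied → index 7.
Table: [800, ∅, 941, 82, 180, 103, 884, 136, ∅, ∅, ∅]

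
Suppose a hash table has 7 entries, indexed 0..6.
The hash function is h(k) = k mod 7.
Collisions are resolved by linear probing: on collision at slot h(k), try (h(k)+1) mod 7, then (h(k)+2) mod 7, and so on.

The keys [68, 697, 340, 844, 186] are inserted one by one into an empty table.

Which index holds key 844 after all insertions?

Insert 68: h=5, slot 5 empty -> index 5.
Insert 697: h=4, slot 4 empty -> index 4.
Insert 340: h=4, slots 4,5 occupied -> index 6.
Insert 844: h=4, slots 4,5,6 occupied -> index 0.
Insert 186: h=4, slots 4,5,6,0 occupied -> index 1.
Table: [844, 186, ∅, ∅, 697, 68, 340]

0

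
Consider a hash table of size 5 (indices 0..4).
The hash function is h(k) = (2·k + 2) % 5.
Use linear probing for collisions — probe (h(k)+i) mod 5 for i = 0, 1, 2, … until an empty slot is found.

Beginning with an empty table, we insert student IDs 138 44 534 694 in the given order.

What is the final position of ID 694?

2

138: h=3 => slot 3
44: h=0 => slot 0
534: h=0, probe 0,1 => slot 1
694: h=0, probe 0,1,2 => slot 2
Table: [44, 534, 694, 138, ∅]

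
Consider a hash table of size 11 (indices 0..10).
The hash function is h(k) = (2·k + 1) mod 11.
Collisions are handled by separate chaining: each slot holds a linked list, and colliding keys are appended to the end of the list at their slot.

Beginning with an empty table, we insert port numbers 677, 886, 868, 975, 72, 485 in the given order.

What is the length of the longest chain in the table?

3

Insert 677: h=2, bucket 2 empty → new chain.
Insert 886: h=2, bucket 2 nonempty → append to chain.
Insert 868: h=10, bucket 10 empty → new chain.
Insert 975: h=4, bucket 4 empty → new chain.
Insert 72: h=2, bucket 2 nonempty → append to chain.
Insert 485: h=3, bucket 3 empty → new chain.
Final buckets:
0: ∅
1: ∅
2: 677 -> 886 -> 72
3: 485
4: 975
5: ∅
6: ∅
7: ∅
8: ∅
9: ∅
10: 868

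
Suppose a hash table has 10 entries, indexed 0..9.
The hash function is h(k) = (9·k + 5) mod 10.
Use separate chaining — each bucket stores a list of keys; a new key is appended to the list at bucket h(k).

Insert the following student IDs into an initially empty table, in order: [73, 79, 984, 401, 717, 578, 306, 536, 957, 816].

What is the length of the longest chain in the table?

3

73 → bucket 2
79 → bucket 6
984 → bucket 1
401 → bucket 4
717 → bucket 8
578 → bucket 7
306 → bucket 9
536 → bucket 9 (collision)
957 → bucket 8 (collision)
816 → bucket 9 (collision)
Final buckets:
0: _
1: 984
2: 73
3: _
4: 401
5: _
6: 79
7: 578
8: 717 -> 957
9: 306 -> 536 -> 816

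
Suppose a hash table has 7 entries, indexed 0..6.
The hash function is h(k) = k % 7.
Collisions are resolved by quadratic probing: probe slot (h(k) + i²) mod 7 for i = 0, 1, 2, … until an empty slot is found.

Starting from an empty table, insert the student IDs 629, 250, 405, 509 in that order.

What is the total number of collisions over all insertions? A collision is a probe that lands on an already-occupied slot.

629: h=6 => slot 6
250: h=5 => slot 5
405: h=6, probe 6,0 => slot 0
509: h=5, probe 5,6,2 => slot 2
Table: [405, ., 509, ., ., 250, 629]

3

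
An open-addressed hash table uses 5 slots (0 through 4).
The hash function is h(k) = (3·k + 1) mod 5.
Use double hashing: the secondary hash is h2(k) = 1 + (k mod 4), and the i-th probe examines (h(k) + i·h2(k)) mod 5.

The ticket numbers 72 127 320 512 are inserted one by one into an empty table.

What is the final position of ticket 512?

Insert 72: h=2, slot 2 empty → index 2.
Insert 127: h=2, h2=4, slot 2 occupied → index 1.
Insert 320: h=1, h2=1, slots 1,2 occupied → index 3.
Insert 512: h=2, h2=1, slots 2,3 occupied → index 4.
Table: [., 127, 72, 320, 512]

4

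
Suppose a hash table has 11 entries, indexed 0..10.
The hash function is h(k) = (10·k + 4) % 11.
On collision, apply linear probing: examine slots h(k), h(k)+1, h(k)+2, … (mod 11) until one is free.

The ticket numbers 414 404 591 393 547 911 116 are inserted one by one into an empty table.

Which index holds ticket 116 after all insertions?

414: h=8 → slot 8
404: h=7 → slot 7
591: h=7, probe 7,8,9 → slot 9
393: h=7, probe 7,8,9,10 → slot 10
547: h=7, probe 7,8,9,10,0 → slot 0
911: h=6 → slot 6
116: h=9, probe 9,10,0,1 → slot 1
Table: [547, 116, -, -, -, -, 911, 404, 414, 591, 393]

1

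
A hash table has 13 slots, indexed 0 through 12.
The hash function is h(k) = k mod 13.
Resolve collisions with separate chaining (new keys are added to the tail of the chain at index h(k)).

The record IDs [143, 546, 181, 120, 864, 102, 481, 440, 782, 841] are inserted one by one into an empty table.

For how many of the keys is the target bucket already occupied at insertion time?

143 -> bucket 0
546 -> bucket 0 (collision)
181 -> bucket 12
120 -> bucket 3
864 -> bucket 6
102 -> bucket 11
481 -> bucket 0 (collision)
440 -> bucket 11 (collision)
782 -> bucket 2
841 -> bucket 9
Final buckets:
0: 143 -> 546 -> 481
1: ∅
2: 782
3: 120
4: ∅
5: ∅
6: 864
7: ∅
8: ∅
9: 841
10: ∅
11: 102 -> 440
12: 181

3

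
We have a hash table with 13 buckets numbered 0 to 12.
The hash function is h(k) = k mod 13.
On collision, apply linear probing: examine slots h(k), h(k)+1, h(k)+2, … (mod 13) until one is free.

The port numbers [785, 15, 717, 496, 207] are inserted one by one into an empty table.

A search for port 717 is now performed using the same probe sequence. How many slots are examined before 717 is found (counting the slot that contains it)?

2

Insert 785: h=5, slot 5 empty → index 5.
Insert 15: h=2, slot 2 empty → index 2.
Insert 717: h=2, slot 2 occupied → index 3.
Insert 496: h=2, slots 2,3 occupied → index 4.
Insert 207: h=12, slot 12 empty → index 12.
Table: [—, —, 15, 717, 496, 785, —, —, —, —, —, —, 207]
Lookup 717: h=2, probe 2,3 → found at 3.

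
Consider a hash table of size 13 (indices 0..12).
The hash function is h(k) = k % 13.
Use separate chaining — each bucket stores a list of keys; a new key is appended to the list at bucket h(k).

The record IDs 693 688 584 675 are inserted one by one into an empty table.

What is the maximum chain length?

3

693 → bucket 4
688 → bucket 12
584 → bucket 12 (collision)
675 → bucket 12 (collision)
Final buckets:
0: —
1: —
2: —
3: —
4: 693
5: —
6: —
7: —
8: —
9: —
10: —
11: —
12: 688 -> 584 -> 675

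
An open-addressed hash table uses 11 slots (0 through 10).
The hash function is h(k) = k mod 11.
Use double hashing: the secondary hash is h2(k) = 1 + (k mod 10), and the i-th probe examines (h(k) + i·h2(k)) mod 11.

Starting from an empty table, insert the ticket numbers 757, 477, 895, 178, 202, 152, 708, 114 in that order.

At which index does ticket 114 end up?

3

757 hashes to 9; slot 9 is free -> place at 9.
477 hashes to 4; slot 4 is free -> place at 4.
895 hashes to 4, h2=6; 4 taken -> place at 10.
178 hashes to 2; slot 2 is free -> place at 2.
202 hashes to 4, h2=3; 4 taken -> place at 7.
152 hashes to 9, h2=3; 9 taken -> place at 1.
708 hashes to 4, h2=9; 4,2 taken -> place at 0.
114 hashes to 4, h2=5; 4,9 taken -> place at 3.
Table: [708, 152, 178, 114, 477, -, -, 202, -, 757, 895]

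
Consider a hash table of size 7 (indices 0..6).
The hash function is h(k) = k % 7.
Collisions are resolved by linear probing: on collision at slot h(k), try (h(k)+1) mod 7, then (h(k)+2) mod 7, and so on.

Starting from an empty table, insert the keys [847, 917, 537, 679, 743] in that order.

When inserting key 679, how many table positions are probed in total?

847: h=0 => slot 0
917: h=0, probe 0,1 => slot 1
537: h=5 => slot 5
679: h=0, probe 0,1,2 => slot 2
743: h=1, probe 1,2,3 => slot 3
Table: [847, 917, 679, 743, ., 537, .]

3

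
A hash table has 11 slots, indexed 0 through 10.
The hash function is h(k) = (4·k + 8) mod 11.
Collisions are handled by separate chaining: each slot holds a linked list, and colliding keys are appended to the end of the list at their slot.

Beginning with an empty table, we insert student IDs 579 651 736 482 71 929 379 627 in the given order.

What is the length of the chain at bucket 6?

3

Insert 579: h=3, bucket 3 empty -> new chain.
Insert 651: h=5, bucket 5 empty -> new chain.
Insert 736: h=4, bucket 4 empty -> new chain.
Insert 482: h=0, bucket 0 empty -> new chain.
Insert 71: h=6, bucket 6 empty -> new chain.
Insert 929: h=6, bucket 6 nonempty -> append to chain.
Insert 379: h=6, bucket 6 nonempty -> append to chain.
Insert 627: h=8, bucket 8 empty -> new chain.
Final buckets:
0: 482
1: ∅
2: ∅
3: 579
4: 736
5: 651
6: 71 -> 929 -> 379
7: ∅
8: 627
9: ∅
10: ∅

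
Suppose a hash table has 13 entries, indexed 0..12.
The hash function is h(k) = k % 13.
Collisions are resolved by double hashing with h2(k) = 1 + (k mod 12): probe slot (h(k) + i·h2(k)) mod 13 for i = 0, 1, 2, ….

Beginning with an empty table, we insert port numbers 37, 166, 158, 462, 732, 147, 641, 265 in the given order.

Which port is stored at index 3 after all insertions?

Insert 37: h=11, slot 11 empty → index 11.
Insert 166: h=10, slot 10 empty → index 10.
Insert 158: h=2, slot 2 empty → index 2.
Insert 462: h=7, slot 7 empty → index 7.
Insert 732: h=4, slot 4 empty → index 4.
Insert 147: h=4, h2=4, slot 4 occupied → index 8.
Insert 641: h=4, h2=6, slots 4,10 occupied → index 3.
Insert 265: h=5, slot 5 empty → index 5.
Table: [∅, ∅, 158, 641, 732, 265, ∅, 462, 147, ∅, 166, 37, ∅]

641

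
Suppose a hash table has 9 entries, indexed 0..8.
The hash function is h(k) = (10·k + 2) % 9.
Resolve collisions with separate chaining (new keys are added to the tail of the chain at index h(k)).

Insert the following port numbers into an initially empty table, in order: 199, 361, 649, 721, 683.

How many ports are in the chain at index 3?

4

Insert 199: h=3, bucket 3 empty → new chain.
Insert 361: h=3, bucket 3 nonempty → append to chain.
Insert 649: h=3, bucket 3 nonempty → append to chain.
Insert 721: h=3, bucket 3 nonempty → append to chain.
Insert 683: h=1, bucket 1 empty → new chain.
Final buckets:
0: -
1: 683
2: -
3: 199 -> 361 -> 649 -> 721
4: -
5: -
6: -
7: -
8: -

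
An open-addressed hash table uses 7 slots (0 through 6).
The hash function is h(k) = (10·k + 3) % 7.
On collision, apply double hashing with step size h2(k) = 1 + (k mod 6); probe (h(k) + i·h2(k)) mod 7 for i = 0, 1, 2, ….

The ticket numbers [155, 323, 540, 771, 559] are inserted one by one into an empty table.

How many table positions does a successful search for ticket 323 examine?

155 hashes to 6; slot 6 is free → place at 6.
323 hashes to 6, h2=6; 6 taken → place at 5.
540 hashes to 6, h2=1; 6 taken → place at 0.
771 hashes to 6, h2=4; 6 taken → place at 3.
559 hashes to 0, h2=2; 0 taken → place at 2.
Table: [540, ∅, 559, 771, ∅, 323, 155]
Lookup 323: h=6, h2=6, probe 6,5 → found at 5.

2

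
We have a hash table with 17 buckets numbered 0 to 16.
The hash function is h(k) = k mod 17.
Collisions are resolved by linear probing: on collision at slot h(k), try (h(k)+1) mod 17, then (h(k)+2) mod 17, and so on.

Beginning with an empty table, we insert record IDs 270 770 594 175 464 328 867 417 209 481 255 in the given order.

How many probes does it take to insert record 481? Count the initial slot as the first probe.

7

Insert 270: h=15, slot 15 empty => index 15.
Insert 770: h=5, slot 5 empty => index 5.
Insert 594: h=16, slot 16 empty => index 16.
Insert 175: h=5, slot 5 occupied => index 6.
Insert 464: h=5, slots 5,6 occupied => index 7.
Insert 328: h=5, slots 5,6,7 occupied => index 8.
Insert 867: h=0, slot 0 empty => index 0.
Insert 417: h=9, slot 9 empty => index 9.
Insert 209: h=5, slots 5,6,7,8,9 occupied => index 10.
Insert 481: h=5, slots 5,6,7,8,9,10 occupied => index 11.
Insert 255: h=0, slot 0 occupied => index 1.
Table: [867, 255, -, -, -, 770, 175, 464, 328, 417, 209, 481, -, -, -, 270, 594]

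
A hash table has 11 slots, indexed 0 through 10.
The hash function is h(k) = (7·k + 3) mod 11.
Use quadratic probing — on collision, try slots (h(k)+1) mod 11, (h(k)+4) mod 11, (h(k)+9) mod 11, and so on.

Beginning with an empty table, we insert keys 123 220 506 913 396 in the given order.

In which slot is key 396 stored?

123: h=6 -> slot 6
220: h=3 -> slot 3
506: h=3, probe 3,4 -> slot 4
913: h=3, probe 3,4,7 -> slot 7
396: h=3, probe 3,4,7,1 -> slot 1
Table: [_, 396, _, 220, 506, _, 123, 913, _, _, _]

1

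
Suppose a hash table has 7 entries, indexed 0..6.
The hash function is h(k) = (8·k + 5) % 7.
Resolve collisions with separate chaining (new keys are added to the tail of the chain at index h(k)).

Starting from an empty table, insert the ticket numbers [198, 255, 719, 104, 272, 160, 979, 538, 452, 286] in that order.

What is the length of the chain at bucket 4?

6

198 -> bucket 0
255 -> bucket 1
719 -> bucket 3
104 -> bucket 4
272 -> bucket 4 (collision)
160 -> bucket 4 (collision)
979 -> bucket 4 (collision)
538 -> bucket 4 (collision)
452 -> bucket 2
286 -> bucket 4 (collision)
Final buckets:
0: 198
1: 255
2: 452
3: 719
4: 104 -> 272 -> 160 -> 979 -> 538 -> 286
5: -
6: -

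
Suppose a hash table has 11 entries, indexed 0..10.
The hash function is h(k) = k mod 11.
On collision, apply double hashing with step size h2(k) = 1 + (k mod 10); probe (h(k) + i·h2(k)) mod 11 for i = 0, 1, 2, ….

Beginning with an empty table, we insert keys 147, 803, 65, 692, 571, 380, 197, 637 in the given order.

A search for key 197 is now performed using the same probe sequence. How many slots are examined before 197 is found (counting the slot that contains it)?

2

Insert 147: h=4, slot 4 empty -> index 4.
Insert 803: h=0, slot 0 empty -> index 0.
Insert 65: h=10, slot 10 empty -> index 10.
Insert 692: h=10, h2=3, slot 10 occupied -> index 2.
Insert 571: h=10, h2=2, slot 10 occupied -> index 1.
Insert 380: h=6, slot 6 empty -> index 6.
Insert 197: h=10, h2=8, slot 10 occupied -> index 7.
Insert 637: h=10, h2=8, slots 10,7,4,1 occupied -> index 9.
Table: [803, 571, 692, ∅, 147, ∅, 380, 197, ∅, 637, 65]
Lookup 197: h=10, h2=8, probe 10,7 → found at 7.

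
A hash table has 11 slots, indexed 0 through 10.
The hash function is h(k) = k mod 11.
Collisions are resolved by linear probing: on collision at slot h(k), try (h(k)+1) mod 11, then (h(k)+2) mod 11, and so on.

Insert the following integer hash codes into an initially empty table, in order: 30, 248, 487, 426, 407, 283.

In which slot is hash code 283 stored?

10

30: h=8 => slot 8
248: h=6 => slot 6
487: h=3 => slot 3
426: h=8, probe 8,9 => slot 9
407: h=0 => slot 0
283: h=8, probe 8,9,10 => slot 10
Table: [407, -, -, 487, -, -, 248, -, 30, 426, 283]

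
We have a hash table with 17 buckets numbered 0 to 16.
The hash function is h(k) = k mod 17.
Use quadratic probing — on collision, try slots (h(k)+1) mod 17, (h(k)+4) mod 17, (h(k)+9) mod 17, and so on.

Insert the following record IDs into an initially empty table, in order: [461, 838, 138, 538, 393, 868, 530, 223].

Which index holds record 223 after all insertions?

461: h=2 -> slot 2
838: h=5 -> slot 5
138: h=2, probe 2,3 -> slot 3
538: h=11 -> slot 11
393: h=2, probe 2,3,6 -> slot 6
868: h=1 -> slot 1
530: h=3, probe 3,4 -> slot 4
223: h=2, probe 2,3,6,11,1,10 -> slot 10
Table: [∅, 868, 461, 138, 530, 838, 393, ∅, ∅, ∅, 223, 538, ∅, ∅, ∅, ∅, ∅]

10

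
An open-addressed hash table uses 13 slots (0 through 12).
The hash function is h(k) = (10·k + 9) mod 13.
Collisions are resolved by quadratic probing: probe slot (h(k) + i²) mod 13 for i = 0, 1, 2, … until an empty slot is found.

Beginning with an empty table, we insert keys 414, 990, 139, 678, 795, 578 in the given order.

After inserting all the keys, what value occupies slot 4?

414 hashes to 2; slot 2 is free => place at 2.
990 hashes to 3; slot 3 is free => place at 3.
139 hashes to 8; slot 8 is free => place at 8.
678 hashes to 3; 3 taken => place at 4.
795 hashes to 3; 3,4 taken => place at 7.
578 hashes to 4; 4 taken => place at 5.
Table: [—, —, 414, 990, 678, 578, —, 795, 139, —, —, —, —]

678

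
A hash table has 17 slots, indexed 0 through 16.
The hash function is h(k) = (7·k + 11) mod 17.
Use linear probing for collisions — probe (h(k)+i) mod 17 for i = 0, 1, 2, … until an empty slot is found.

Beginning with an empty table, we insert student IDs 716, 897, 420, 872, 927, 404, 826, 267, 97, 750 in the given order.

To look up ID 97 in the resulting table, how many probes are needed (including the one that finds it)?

5

716 hashes to 8; slot 8 is free → place at 8.
897 hashes to 0; slot 0 is free → place at 0.
420 hashes to 10; slot 10 is free → place at 10.
872 hashes to 12; slot 12 is free → place at 12.
927 hashes to 6; slot 6 is free → place at 6.
404 hashes to 0; 0 taken → place at 1.
826 hashes to 13; slot 13 is free → place at 13.
267 hashes to 10; 10 taken → place at 11.
97 hashes to 10; 10,11,12,13 taken → place at 14.
750 hashes to 8; 8 taken → place at 9.
Table: [897, 404, -, -, -, -, 927, -, 716, 750, 420, 267, 872, 826, 97, -, -]
Lookup 97: h=10, probe 10,11,12,13,14 → found at 14.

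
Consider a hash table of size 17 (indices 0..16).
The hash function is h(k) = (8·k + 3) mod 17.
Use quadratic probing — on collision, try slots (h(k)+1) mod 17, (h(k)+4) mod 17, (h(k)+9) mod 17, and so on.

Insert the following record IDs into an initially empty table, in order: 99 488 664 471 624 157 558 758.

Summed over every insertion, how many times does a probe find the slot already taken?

99 hashes to 13; slot 13 is free -> place at 13.
488 hashes to 14; slot 14 is free -> place at 14.
664 hashes to 11; slot 11 is free -> place at 11.
471 hashes to 14; 14 taken -> place at 15.
624 hashes to 14; 14,15 taken -> place at 1.
157 hashes to 1; 1 taken -> place at 2.
558 hashes to 13; 13,14 taken -> place at 0.
758 hashes to 15; 15 taken -> place at 16.
Table: [558, 624, 157, _, _, _, _, _, _, _, _, 664, _, 99, 488, 471, 758]

7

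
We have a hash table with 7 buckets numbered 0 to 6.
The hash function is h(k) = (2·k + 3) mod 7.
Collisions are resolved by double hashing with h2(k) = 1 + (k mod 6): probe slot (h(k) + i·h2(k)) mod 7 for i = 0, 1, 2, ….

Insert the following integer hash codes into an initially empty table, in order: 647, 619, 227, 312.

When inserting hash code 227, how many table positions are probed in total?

Insert 647: h=2, slot 2 empty -> index 2.
Insert 619: h=2, h2=2, slot 2 occupied -> index 4.
Insert 227: h=2, h2=6, slot 2 occupied -> index 1.
Insert 312: h=4, h2=1, slot 4 occupied -> index 5.
Table: [—, 227, 647, —, 619, 312, —]

2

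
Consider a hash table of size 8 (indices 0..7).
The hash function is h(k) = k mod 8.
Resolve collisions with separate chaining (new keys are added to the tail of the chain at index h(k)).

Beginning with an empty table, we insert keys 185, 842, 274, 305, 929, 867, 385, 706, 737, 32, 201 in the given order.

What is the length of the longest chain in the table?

Insert 185: h=1, bucket 1 empty → new chain.
Insert 842: h=2, bucket 2 empty → new chain.
Insert 274: h=2, bucket 2 nonempty → append to chain.
Insert 305: h=1, bucket 1 nonempty → append to chain.
Insert 929: h=1, bucket 1 nonempty → append to chain.
Insert 867: h=3, bucket 3 empty → new chain.
Insert 385: h=1, bucket 1 nonempty → append to chain.
Insert 706: h=2, bucket 2 nonempty → append to chain.
Insert 737: h=1, bucket 1 nonempty → append to chain.
Insert 32: h=0, bucket 0 empty → new chain.
Insert 201: h=1, bucket 1 nonempty → append to chain.
Final buckets:
0: 32
1: 185 -> 305 -> 929 -> 385 -> 737 -> 201
2: 842 -> 274 -> 706
3: 867
4: ∅
5: ∅
6: ∅
7: ∅

6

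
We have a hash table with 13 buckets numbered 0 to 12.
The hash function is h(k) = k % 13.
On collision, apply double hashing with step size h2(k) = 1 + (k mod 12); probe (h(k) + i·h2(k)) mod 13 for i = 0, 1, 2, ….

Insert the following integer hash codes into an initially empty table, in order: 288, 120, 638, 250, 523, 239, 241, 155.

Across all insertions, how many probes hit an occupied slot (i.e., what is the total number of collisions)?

5

Insert 288: h=2, slot 2 empty => index 2.
Insert 120: h=3, slot 3 empty => index 3.
Insert 638: h=1, slot 1 empty => index 1.
Insert 250: h=3, h2=11, slots 3,1 occupied => index 12.
Insert 523: h=3, h2=8, slot 3 occupied => index 11.
Insert 239: h=5, slot 5 empty => index 5.
Insert 241: h=7, slot 7 empty => index 7.
Insert 155: h=12, h2=12, slots 12,11 occupied => index 10.
Table: [., 638, 288, 120, ., 239, ., 241, ., ., 155, 523, 250]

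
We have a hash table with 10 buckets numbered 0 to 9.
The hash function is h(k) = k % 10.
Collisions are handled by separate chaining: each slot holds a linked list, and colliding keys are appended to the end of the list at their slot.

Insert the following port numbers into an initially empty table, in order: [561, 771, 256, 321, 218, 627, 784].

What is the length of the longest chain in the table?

3

561 → bucket 1
771 → bucket 1 (collision)
256 → bucket 6
321 → bucket 1 (collision)
218 → bucket 8
627 → bucket 7
784 → bucket 4
Final buckets:
0: .
1: 561 -> 771 -> 321
2: .
3: .
4: 784
5: .
6: 256
7: 627
8: 218
9: .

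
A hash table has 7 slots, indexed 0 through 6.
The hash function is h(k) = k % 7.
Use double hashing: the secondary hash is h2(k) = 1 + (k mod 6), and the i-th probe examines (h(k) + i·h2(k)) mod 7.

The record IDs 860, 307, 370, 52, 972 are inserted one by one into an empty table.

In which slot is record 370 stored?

4

860: h=6 → slot 6
307: h=6, h2=2, probe 6,1 → slot 1
370: h=6, h2=5, probe 6,4 → slot 4
52: h=3 → slot 3
972: h=6, h2=1, probe 6,0 → slot 0
Table: [972, 307, ., 52, 370, ., 860]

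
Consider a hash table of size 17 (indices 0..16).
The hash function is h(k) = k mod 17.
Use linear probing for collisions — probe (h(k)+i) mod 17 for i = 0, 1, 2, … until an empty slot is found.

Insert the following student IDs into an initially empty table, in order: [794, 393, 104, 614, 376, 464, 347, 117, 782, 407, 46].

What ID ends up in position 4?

614

794: h=12 -> slot 12
393: h=2 -> slot 2
104: h=2, probe 2,3 -> slot 3
614: h=2, probe 2,3,4 -> slot 4
376: h=2, probe 2,3,4,5 -> slot 5
464: h=5, probe 5,6 -> slot 6
347: h=7 -> slot 7
117: h=15 -> slot 15
782: h=0 -> slot 0
407: h=16 -> slot 16
46: h=12, probe 12,13 -> slot 13
Table: [782, ∅, 393, 104, 614, 376, 464, 347, ∅, ∅, ∅, ∅, 794, 46, ∅, 117, 407]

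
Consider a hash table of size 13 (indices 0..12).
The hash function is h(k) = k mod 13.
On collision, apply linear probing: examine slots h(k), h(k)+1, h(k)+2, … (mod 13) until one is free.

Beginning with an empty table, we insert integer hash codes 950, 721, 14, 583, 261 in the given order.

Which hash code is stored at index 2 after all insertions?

950 hashes to 1; slot 1 is free -> place at 1.
721 hashes to 6; slot 6 is free -> place at 6.
14 hashes to 1; 1 taken -> place at 2.
583 hashes to 11; slot 11 is free -> place at 11.
261 hashes to 1; 1,2 taken -> place at 3.
Table: [—, 950, 14, 261, —, —, 721, —, —, —, —, 583, —]

14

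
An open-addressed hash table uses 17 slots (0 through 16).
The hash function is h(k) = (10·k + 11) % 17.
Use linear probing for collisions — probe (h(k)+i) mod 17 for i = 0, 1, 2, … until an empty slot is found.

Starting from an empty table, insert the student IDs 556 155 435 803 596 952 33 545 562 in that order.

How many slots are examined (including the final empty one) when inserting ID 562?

Insert 556: h=12, slot 12 empty => index 12.
Insert 155: h=14, slot 14 empty => index 14.
Insert 435: h=9, slot 9 empty => index 9.
Insert 803: h=0, slot 0 empty => index 0.
Insert 596: h=4, slot 4 empty => index 4.
Insert 952: h=11, slot 11 empty => index 11.
Insert 33: h=1, slot 1 empty => index 1.
Insert 545: h=4, slot 4 occupied => index 5.
Insert 562: h=4, slots 4,5 occupied => index 6.
Table: [803, 33, ., ., 596, 545, 562, ., ., 435, ., 952, 556, ., 155, ., .]

3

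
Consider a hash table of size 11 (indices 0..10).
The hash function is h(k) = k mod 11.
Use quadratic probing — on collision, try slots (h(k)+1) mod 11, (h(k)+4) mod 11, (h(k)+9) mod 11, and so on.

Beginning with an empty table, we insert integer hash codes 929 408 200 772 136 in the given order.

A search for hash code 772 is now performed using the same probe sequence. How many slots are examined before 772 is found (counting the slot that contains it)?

929 hashes to 5; slot 5 is free -> place at 5.
408 hashes to 1; slot 1 is free -> place at 1.
200 hashes to 2; slot 2 is free -> place at 2.
772 hashes to 2; 2 taken -> place at 3.
136 hashes to 4; slot 4 is free -> place at 4.
Table: [-, 408, 200, 772, 136, 929, -, -, -, -, -]
Lookup 772: h=2, probe 2,3 → found at 3.

2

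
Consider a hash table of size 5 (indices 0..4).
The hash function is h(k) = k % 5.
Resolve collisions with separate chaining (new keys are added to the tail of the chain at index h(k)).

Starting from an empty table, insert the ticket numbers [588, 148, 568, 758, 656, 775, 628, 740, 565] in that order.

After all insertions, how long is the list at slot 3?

588 -> bucket 3
148 -> bucket 3 (collision)
568 -> bucket 3 (collision)
758 -> bucket 3 (collision)
656 -> bucket 1
775 -> bucket 0
628 -> bucket 3 (collision)
740 -> bucket 0 (collision)
565 -> bucket 0 (collision)
Final buckets:
0: 775 -> 740 -> 565
1: 656
2: .
3: 588 -> 148 -> 568 -> 758 -> 628
4: .

5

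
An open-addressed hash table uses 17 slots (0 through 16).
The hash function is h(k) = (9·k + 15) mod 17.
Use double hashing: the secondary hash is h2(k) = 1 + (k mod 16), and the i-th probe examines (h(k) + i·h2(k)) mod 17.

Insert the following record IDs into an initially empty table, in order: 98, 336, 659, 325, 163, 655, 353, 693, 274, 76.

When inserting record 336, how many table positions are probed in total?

2

98 hashes to 13; slot 13 is free → place at 13.
336 hashes to 13, h2=1; 13 taken → place at 14.
659 hashes to 13, h2=4; 13 taken → place at 0.
325 hashes to 16; slot 16 is free → place at 16.
163 hashes to 3; slot 3 is free → place at 3.
655 hashes to 11; slot 11 is free → place at 11.
353 hashes to 13, h2=2; 13 taken → place at 15.
693 hashes to 13, h2=6; 13 taken → place at 2.
274 hashes to 16, h2=3; 16,2 taken → place at 5.
76 hashes to 2, h2=13; 2,15,11 taken → place at 7.
Table: [659, ., 693, 163, ., 274, ., 76, ., ., ., 655, ., 98, 336, 353, 325]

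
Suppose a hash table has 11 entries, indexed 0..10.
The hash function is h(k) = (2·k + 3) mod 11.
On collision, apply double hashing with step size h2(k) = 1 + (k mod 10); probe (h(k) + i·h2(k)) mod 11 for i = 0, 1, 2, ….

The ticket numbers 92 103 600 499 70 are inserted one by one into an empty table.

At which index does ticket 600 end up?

5

92 hashes to 0; slot 0 is free => place at 0.
103 hashes to 0, h2=4; 0 taken => place at 4.
600 hashes to 4, h2=1; 4 taken => place at 5.
499 hashes to 0, h2=10; 0 taken => place at 10.
70 hashes to 0, h2=1; 0 taken => place at 1.
Table: [92, 70, _, _, 103, 600, _, _, _, _, 499]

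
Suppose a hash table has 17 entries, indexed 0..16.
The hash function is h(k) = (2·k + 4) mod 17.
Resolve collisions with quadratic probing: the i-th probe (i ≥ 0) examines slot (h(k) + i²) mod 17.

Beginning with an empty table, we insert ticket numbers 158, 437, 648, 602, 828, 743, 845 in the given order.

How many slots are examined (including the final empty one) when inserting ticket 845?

4

158 hashes to 14; slot 14 is free => place at 14.
437 hashes to 11; slot 11 is free => place at 11.
648 hashes to 8; slot 8 is free => place at 8.
602 hashes to 1; slot 1 is free => place at 1.
828 hashes to 11; 11 taken => place at 12.
743 hashes to 11; 11,12 taken => place at 15.
845 hashes to 11; 11,12,15 taken => place at 3.
Table: [_, 602, _, 845, _, _, _, _, 648, _, _, 437, 828, _, 158, 743, _]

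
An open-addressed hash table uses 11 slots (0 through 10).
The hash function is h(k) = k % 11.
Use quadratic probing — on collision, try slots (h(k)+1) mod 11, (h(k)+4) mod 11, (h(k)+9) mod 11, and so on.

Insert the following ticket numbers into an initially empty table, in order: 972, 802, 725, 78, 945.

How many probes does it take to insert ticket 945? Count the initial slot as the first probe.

3

972 hashes to 4; slot 4 is free -> place at 4.
802 hashes to 10; slot 10 is free -> place at 10.
725 hashes to 10; 10 taken -> place at 0.
78 hashes to 1; slot 1 is free -> place at 1.
945 hashes to 10; 10,0 taken -> place at 3.
Table: [725, 78, —, 945, 972, —, —, —, —, —, 802]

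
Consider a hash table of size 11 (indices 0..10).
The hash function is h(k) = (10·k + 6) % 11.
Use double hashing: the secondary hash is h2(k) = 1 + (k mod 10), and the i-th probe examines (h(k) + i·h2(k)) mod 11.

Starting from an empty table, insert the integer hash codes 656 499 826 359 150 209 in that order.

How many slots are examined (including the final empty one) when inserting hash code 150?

Insert 656: h=10, slot 10 empty => index 10.
Insert 499: h=2, slot 2 empty => index 2.
Insert 826: h=5, slot 5 empty => index 5.
Insert 359: h=10, h2=10, slot 10 occupied => index 9.
Insert 150: h=10, h2=1, slot 10 occupied => index 0.
Insert 209: h=6, slot 6 empty => index 6.
Table: [150, ∅, 499, ∅, ∅, 826, 209, ∅, ∅, 359, 656]

2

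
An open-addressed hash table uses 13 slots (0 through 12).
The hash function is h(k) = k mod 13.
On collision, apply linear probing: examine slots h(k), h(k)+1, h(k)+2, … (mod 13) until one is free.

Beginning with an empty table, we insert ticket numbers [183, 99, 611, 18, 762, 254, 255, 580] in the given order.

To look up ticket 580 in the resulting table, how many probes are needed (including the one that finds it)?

183: h=1 -> slot 1
99: h=8 -> slot 8
611: h=0 -> slot 0
18: h=5 -> slot 5
762: h=8, probe 8,9 -> slot 9
254: h=7 -> slot 7
255: h=8, probe 8,9,10 -> slot 10
580: h=8, probe 8,9,10,11 -> slot 11
Table: [611, 183, —, —, —, 18, —, 254, 99, 762, 255, 580, —]
Lookup 580: h=8, probe 8,9,10,11 → found at 11.

4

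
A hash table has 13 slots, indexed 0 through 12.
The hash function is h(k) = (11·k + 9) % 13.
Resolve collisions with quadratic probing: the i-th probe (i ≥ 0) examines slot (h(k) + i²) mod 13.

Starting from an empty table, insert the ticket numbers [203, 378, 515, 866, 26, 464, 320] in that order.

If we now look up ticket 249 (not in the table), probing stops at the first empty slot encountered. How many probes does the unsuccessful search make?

Insert 203: h=6, slot 6 empty → index 6.
Insert 378: h=7, slot 7 empty → index 7.
Insert 515: h=6, slots 6,7 occupied → index 10.
Insert 866: h=6, slots 6,7,10 occupied → index 2.
Insert 26: h=9, slot 9 empty → index 9.
Insert 464: h=4, slot 4 empty → index 4.
Insert 320: h=6, slots 6,7,10,2,9 occupied → index 5.
Table: [—, —, 866, —, 464, 320, 203, 378, —, 26, 515, —, —]
Lookup 249: h=5, probe 5,6,9,1 → slot 1 empty, not found.

4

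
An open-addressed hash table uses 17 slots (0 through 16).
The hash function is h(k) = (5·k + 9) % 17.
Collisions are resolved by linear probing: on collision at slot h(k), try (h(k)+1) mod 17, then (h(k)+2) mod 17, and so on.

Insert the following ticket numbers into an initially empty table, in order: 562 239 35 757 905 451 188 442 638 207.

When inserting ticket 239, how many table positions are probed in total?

2

Insert 562: h=14, slot 14 empty -> index 14.
Insert 239: h=14, slot 14 occupied -> index 15.
Insert 35: h=14, slots 14,15 occupied -> index 16.
Insert 757: h=3, slot 3 empty -> index 3.
Insert 905: h=12, slot 12 empty -> index 12.
Insert 451: h=3, slot 3 occupied -> index 4.
Insert 188: h=14, slots 14,15,16 occupied -> index 0.
Insert 442: h=9, slot 9 empty -> index 9.
Insert 638: h=3, slots 3,4 occupied -> index 5.
Insert 207: h=7, slot 7 empty -> index 7.
Table: [188, -, -, 757, 451, 638, -, 207, -, 442, -, -, 905, -, 562, 239, 35]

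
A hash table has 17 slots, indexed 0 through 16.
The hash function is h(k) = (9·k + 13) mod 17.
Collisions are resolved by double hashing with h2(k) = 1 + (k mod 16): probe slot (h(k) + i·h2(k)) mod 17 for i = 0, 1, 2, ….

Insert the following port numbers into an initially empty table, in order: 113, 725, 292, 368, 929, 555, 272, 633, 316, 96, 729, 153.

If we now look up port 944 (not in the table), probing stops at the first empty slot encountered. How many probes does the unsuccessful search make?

9

Insert 113: h=10, slot 10 empty → index 10.
Insert 725: h=10, h2=6, slot 10 occupied → index 16.
Insert 292: h=6, slot 6 empty → index 6.
Insert 368: h=10, h2=1, slot 10 occupied → index 11.
Insert 929: h=10, h2=2, slot 10 occupied → index 12.
Insert 555: h=10, h2=12, slot 10 occupied → index 5.
Insert 272: h=13, slot 13 empty → index 13.
Insert 633: h=15, slot 15 empty → index 15.
Insert 316: h=1, slot 1 empty → index 1.
Insert 96: h=10, h2=1, slots 10,11,12,13 occupied → index 14.
Insert 729: h=12, h2=10, slots 12,5,15 occupied → index 8.
Insert 153: h=13, h2=10, slots 13,6,16 occupied → index 9.
Table: [_, 316, _, _, _, 555, 292, _, 729, 153, 113, 368, 929, 272, 96, 633, 725]
Lookup 944: h=9, h2=1, probe 9,10,11,12,13,14,15,16,0 → slot 0 empty, not found.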